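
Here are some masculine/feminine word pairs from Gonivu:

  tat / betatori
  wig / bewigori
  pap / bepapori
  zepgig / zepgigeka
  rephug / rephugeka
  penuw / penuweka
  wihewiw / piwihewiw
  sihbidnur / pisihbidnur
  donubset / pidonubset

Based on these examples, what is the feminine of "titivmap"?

pititivmap

wig and zepgig both end in -g yet inflect differently (bewigori, zepgigeka), so the final letter is not what conditions the rule; the number of vowels is.
"titivmap" has 3 vowels. The stems with 3 vowels (wihewiw → piwihewiw, sihbidnur → pisihbidnur, donubset → pidonubset) add the prefix pi-.
So titivmap → pititivmap.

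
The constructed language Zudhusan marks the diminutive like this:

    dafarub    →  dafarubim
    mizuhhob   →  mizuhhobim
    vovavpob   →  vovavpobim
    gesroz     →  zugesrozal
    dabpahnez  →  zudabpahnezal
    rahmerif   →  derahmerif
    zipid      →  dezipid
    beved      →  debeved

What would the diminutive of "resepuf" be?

deresepuf

mizuhhob and gesroz both have last vowel 'o' yet inflect differently (mizuhhobim, zugesrozal), so the last vowel is not what conditions the rule; the final letter is.
"resepuf" ends in -f. The one such stem in the data (rahmerif → derahmerif) adds the prefix de-, so the same rule applies.
The other patterns: stems ending in -b add -im; stems ending in -z add zu- … -al around the stem.
So resepuf → deresepuf.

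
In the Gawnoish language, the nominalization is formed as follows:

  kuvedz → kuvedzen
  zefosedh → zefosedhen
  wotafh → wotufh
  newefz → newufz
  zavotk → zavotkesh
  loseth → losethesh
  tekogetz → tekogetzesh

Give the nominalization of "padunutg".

padunutgesh

zefosedh and wotafh both end in -h yet inflect differently (zefosedhen, wotufh), so the final letter is not what conditions the rule; the second-to-last letter is.
"padunutg" has second-to-last letter 't'. The stems whose second-to-last letter is 't' (zavotk → zavotkesh, loseth → losethesh, tekogetz → tekogetzesh) add -esh.
The other patterns: stems whose second-to-last letter is 'd' add -en; stems whose second-to-last letter is 'f' change the last vowel to 'u'.
So padunutg → padunutgesh.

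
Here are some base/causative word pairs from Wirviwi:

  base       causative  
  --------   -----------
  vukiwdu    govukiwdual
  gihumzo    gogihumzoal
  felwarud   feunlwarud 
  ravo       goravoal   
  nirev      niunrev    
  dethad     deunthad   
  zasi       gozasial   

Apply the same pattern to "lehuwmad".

leunhuwmad

vukiwdu and felwarud both have last vowel 'u' yet inflect differently (govukiwdual, feunlwarud), so the last vowel is not what conditions the rule; whether the stem ends in a vowel or a consonant is.
"lehuwmad" ends in a consonant. The stems ending in a consonant (dethad → deunthad, felwarud → feunlwarud, nirev → niunrev) insert -un- after the first vowel.
The other pattern: stems ending in a vowel add go- … -al around the stem.
So lehuwmad → leunhuwmad.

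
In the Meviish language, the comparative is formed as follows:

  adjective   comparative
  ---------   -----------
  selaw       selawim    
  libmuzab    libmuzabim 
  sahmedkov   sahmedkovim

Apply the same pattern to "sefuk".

Every pair shown (selaw → selawim, libmuzab → libmuzabim, sahmedkov → sahmedkovim) follows the same rule: add -im.
So sefuk → sefukim.

sefukim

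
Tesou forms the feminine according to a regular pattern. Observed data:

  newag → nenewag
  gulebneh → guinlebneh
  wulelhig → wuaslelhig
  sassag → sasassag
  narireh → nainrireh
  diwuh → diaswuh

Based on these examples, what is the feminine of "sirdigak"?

"sirdigak" has last vowel 'a'. The stems whose last vowel is 'a' (sassag → sasassag, newag → nenewag) repeat the first consonant+vowel as a prefix.
The other patterns: stems whose last vowel is 'e' insert -in- after the first vowel; stems whose last vowel is 'i' or 'u' insert -as- after the first vowel.
So sirdigak → sisirdigak.

sisirdigak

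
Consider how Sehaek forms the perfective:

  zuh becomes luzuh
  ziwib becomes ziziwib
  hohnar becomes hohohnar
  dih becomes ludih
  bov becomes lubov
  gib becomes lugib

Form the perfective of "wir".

luwir

ziwib and gib both end in -b yet inflect differently (ziziwib, lugib), so the final letter is not what conditions the rule; the number of vowels is.
"wir" has 1 vowel. The stems with 1 vowel (bov → lubov, gib → lugib, dih → ludih) add the prefix lu-.
So wir → luwir.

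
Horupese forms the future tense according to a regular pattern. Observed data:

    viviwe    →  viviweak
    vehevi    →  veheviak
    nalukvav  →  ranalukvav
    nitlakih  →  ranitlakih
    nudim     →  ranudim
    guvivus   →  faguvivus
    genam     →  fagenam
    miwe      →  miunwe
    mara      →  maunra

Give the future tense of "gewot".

fagewot

nudim and genam both end in -m yet inflect differently (ranudim, fagenam), so the final letter is not what conditions the rule; the first letter is.
"gewot" begins with g-. The stems beginning with g- (guvivus → faguvivus, genam → fagenam) add the prefix fa-.
So gewot → fagewot.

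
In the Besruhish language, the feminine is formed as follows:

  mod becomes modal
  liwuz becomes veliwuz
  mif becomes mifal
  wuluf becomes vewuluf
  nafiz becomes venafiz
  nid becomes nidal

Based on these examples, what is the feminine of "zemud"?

wuluf and mif both end in -f yet inflect differently (vewuluf, mifal), so the final letter is not what conditions the rule; the number of vowels is.
"zemud" has 2 vowels. The stems with 2 vowels (liwuz → veliwuz, nafiz → venafiz, wuluf → vewuluf) add the prefix ve-.
The other pattern: stems with 1 vowel add -al.
So zemud → vezemud.

vezemud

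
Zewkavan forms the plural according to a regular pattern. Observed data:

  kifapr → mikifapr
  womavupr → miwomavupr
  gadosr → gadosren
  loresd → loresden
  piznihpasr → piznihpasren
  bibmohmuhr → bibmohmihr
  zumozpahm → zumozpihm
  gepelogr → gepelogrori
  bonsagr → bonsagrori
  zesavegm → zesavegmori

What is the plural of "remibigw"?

remibigwori

kifapr and gadosr both end in -r yet inflect differently (mikifapr, gadosren), so the final letter is not what conditions the rule; the second-to-last letter is.
"remibigw" has second-to-last letter 'g'. The stems whose second-to-last letter is 'g' (gepelogr → gepelogrori, bonsagr → bonsagrori, zesavegm → zesavegmori) add -ori.
The other patterns: stems whose second-to-last letter is 'p' add the prefix mi-; stems whose second-to-last letter is 's' add -en; stems whose second-to-last letter is 'h' change the last vowel to 'i'.
So remibigw → remibigwori.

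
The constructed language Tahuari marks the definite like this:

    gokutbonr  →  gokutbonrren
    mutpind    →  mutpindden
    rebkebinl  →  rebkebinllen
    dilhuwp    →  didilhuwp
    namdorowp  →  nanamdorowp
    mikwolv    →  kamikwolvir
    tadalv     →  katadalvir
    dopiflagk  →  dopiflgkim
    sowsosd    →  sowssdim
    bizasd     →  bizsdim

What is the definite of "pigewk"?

pipigewk

mutpind and sowsosd both end in -d yet inflect differently (mutpindden, sowssdim), so the final letter is not what conditions the rule; the second-to-last letter is.
"pigewk" has second-to-last letter 'w'. The stems whose second-to-last letter is 'w' (dilhuwp → didilhuwp, namdorowp → nanamdorowp) repeat the first consonant+vowel as a prefix.
The other patterns: stems whose second-to-last letter is 'n' double the final consonant and add -en; stems whose second-to-last letter is 'l' add ka- … -ir around the stem; stems whose second-to-last letter is 'g' or 's' delete the last vowel and add -im.
So pigewk → pipigewk.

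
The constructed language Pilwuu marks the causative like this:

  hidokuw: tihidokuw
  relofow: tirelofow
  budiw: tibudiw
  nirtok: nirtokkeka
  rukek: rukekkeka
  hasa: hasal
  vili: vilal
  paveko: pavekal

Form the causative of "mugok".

mugokkeka

relofow and nirtok both have last vowel 'o' yet inflect differently (tirelofow, nirtokkeka), so the last vowel is not what conditions the rule; the final letter is.
"mugok" ends in -k. The stems ending in -k (nirtok → nirtokkeka, rukek → rukekkeka) double the final consonant and add -eka.
So mugok → mugokkeka.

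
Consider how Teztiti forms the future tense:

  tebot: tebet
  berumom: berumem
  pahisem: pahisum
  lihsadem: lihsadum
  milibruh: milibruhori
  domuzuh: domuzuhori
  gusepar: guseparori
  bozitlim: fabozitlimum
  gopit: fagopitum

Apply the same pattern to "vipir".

favipirum

"vipir" has last vowel 'i'. The stems whose last vowel is 'i' (bozitlim → fabozitlimum, gopit → fagopitum) add fa- … -um around the stem.
So vipir → favipirum.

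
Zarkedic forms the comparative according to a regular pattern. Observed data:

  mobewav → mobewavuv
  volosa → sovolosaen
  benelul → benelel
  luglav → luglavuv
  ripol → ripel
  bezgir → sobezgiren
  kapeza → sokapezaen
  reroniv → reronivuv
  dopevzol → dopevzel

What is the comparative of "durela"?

luglav and kapeza both have last vowel 'a' yet inflect differently (luglavuv, sokapezaen), so the last vowel is not what conditions the rule; the final letter is.
"durela" ends in -a. The stems ending in -a (kapeza → sokapezaen, volosa → sovolosaen) add so- … -en around the stem.
The other patterns: stems ending in -v add -uv; stems ending in -l change the last vowel to 'e'.
So durela → sodurelaen.

sodurelaen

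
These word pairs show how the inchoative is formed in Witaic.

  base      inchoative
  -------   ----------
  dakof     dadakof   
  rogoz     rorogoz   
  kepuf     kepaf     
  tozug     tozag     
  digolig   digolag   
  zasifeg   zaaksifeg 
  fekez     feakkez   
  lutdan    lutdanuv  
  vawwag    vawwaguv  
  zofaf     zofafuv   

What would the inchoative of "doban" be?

"doban" has last vowel 'a'. The stems whose last vowel is 'a' (lutdan → lutdanuv, vawwag → vawwaguv, zofaf → zofafuv) add -uv.
So doban → dobanuv.

dobanuv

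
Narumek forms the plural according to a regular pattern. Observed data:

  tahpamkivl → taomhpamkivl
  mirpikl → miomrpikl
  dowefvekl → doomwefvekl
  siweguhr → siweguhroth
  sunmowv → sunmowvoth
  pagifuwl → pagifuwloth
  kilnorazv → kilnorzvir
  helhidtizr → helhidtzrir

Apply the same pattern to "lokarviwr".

"lokarviwr" has second-to-last letter 'w'. The stems whose second-to-last letter is 'w' (sunmowv → sunmowvoth, pagifuwl → pagifuwloth) add -oth.
So lokarviwr → lokarviwroth.

lokarviwroth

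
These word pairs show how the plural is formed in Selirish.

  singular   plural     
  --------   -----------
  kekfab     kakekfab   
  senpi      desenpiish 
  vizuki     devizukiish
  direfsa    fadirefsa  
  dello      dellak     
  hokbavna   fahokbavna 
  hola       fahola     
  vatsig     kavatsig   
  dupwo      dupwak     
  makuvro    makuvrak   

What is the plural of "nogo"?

nogak

hola and kekfab both have last vowel 'a' yet inflect differently (fahola, kakekfab), so the last vowel is not what conditions the rule; the final letter is.
"nogo" ends in -o. The stems ending in -o (dello → dellak, dupwo → dupwak, makuvro → makuvrak) drop the final letter and add -ak.
The other patterns: stems ending in -a add the prefix fa-; stems ending in -i add de- … -ish around the stem; stems ending in -b or -g add the prefix ka-.
So nogo → nogak.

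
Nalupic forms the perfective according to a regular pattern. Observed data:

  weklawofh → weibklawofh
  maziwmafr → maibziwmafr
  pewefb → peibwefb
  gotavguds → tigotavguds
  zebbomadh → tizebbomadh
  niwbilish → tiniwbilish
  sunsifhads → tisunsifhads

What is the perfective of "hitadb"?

weklawofh and zebbomadh both end in -h yet inflect differently (weibklawofh, tizebbomadh), so the final letter is not what conditions the rule; the second-to-last letter is.
"hitadb" has second-to-last letter 'd'. The stems whose second-to-last letter is 'd' (gotavguds → tigotavguds, zebbomadh → tizebbomadh, sunsifhads → tisunsifhads) add the prefix ti-.
The other pattern: stems whose second-to-last letter is 'f' insert -ib- after the first vowel.
So hitadb → tihitadb.

tihitadb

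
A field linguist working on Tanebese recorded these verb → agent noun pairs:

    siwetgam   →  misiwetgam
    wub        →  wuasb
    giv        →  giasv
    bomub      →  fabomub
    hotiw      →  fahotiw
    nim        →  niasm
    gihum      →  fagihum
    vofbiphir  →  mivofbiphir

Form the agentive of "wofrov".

nim and gihum both end in -m yet inflect differently (niasm, fagihum), so the final letter is not what conditions the rule; the number of vowels is.
"wofrov" has 2 vowels. The stems with 2 vowels (gihum → fagihum, hotiw → fahotiw, bomub → fabomub) add the prefix fa-.
So wofrov → fawofrov.

fawofrov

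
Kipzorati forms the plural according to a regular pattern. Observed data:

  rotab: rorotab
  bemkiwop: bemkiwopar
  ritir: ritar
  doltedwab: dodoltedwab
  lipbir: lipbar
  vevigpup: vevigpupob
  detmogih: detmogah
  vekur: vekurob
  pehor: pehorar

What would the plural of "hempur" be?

hempurob

"hempur" has last vowel 'u'. The stems whose last vowel is 'u' (vekur → vekurob, vevigpup → vevigpupob) add -ob.
The other patterns: stems whose last vowel is 'i' change the last vowel to 'a'; stems whose last vowel is 'a' repeat the first consonant+vowel as a prefix; stems whose last vowel is 'o' add -ar.
So hempur → hempurob.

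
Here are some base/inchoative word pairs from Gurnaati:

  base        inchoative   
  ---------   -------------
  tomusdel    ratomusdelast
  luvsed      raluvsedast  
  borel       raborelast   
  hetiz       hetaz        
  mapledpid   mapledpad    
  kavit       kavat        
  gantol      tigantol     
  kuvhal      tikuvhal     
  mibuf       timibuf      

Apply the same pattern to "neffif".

luvsed and mapledpid both end in -d yet inflect differently (raluvsedast, mapledpad), so the final letter is not what conditions the rule; the last vowel is.
"neffif" has last vowel 'i'. The stems whose last vowel is 'i' (hetiz → hetaz, mapledpid → mapledpad, kavit → kavat) change the last vowel to 'a'.
The other patterns: stems whose last vowel is 'e' add ra- … -ast around the stem; stems whose last vowel is 'a', 'o' or 'u' add the prefix ti-.
So neffif → neffaf.

neffaf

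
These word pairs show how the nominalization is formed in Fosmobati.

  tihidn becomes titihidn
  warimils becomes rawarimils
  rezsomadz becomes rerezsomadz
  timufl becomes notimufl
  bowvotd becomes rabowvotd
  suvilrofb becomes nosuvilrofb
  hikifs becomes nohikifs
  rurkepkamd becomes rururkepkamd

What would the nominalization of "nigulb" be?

ranigulb

rurkepkamd and bowvotd both end in -d yet inflect differently (rururkepkamd, rabowvotd), so the final letter is not what conditions the rule; the second-to-last letter is.
"nigulb" has second-to-last letter 'l'. The one such stem in the data (warimils → rawarimils) adds the prefix ra-, so the same rule applies.
So nigulb → ranigulb.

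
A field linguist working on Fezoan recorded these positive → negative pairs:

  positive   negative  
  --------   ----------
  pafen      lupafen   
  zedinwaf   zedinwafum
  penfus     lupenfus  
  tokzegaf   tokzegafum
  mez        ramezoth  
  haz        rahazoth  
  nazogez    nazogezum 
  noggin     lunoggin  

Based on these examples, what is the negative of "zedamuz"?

zedamuzum

"zedamuz" has 3 vowels. The stems with 3 vowels (zedinwaf → zedinwafum, tokzegaf → tokzegafum, nazogez → nazogezum) add -um.
So zedamuz → zedamuzum.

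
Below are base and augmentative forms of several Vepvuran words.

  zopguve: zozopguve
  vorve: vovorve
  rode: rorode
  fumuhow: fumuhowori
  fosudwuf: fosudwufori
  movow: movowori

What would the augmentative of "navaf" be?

zopguve and fumuhow both have 3 vowels yet inflect differently (zozopguve, fumuhowori), so the number of vowels is not what conditions the rule; the final letter is.
"navaf" ends in -f. The one such stem in the data (fosudwuf → fosudwufori) adds -ori, so the same rule applies.
The other pattern: stems ending in -e repeat the first consonant+vowel as a prefix.
So navaf → navafori.

navafori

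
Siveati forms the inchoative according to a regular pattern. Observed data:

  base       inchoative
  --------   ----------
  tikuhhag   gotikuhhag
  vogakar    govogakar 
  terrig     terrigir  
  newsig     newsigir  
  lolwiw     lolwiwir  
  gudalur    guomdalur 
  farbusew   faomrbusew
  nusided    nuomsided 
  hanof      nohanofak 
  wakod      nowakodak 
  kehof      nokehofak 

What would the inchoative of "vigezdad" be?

tikuhhag and terrig both end in -g yet inflect differently (gotikuhhag, terrigir), so the final letter is not what conditions the rule; the last vowel is.
"vigezdad" has last vowel 'a'. The stems whose last vowel is 'a' (tikuhhag → gotikuhhag, vogakar → govogakar) add the prefix go-.
So vigezdad → govigezdad.

govigezdad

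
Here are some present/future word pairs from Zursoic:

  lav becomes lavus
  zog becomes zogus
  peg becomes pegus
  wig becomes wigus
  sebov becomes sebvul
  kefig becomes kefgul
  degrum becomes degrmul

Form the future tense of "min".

minus

lav and sebov both end in -v yet inflect differently (lavus, sebvul), so the final letter is not what conditions the rule; the number of vowels is.
"min" has 1 vowel. The stems with 1 vowel (lav → lavus, zog → zogus, peg → pegus) add -us.
So min → minus.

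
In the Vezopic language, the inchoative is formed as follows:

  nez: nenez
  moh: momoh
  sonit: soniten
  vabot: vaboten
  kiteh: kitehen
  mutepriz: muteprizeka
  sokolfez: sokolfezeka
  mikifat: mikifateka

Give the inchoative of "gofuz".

gofuzen

moh and kiteh both end in -h yet inflect differently (momoh, kitehen), so the final letter is not what conditions the rule; the number of vowels is.
"gofuz" has 2 vowels. The stems with 2 vowels (sonit → soniten, vabot → vaboten, kiteh → kitehen) add -en.
So gofuz → gofuzen.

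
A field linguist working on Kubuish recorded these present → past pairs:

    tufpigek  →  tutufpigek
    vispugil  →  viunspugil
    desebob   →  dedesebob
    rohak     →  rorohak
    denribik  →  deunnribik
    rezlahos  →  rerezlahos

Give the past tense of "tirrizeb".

"tirrizeb" has last vowel 'e'. The one such stem in the data (tufpigek → tutufpigek) repeats the first consonant+vowel as a prefix (as do desebob, rohak), so the same rule applies.
The other pattern: stems whose last vowel is 'i' insert -un- after the first vowel.
So tirrizeb → titirrizeb.

titirrizeb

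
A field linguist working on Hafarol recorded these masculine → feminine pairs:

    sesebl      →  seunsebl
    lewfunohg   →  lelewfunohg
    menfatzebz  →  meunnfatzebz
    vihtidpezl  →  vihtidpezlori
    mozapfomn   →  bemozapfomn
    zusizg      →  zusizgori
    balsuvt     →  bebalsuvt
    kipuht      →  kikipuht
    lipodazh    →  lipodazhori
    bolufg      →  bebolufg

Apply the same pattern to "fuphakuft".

vihtidpezl and sesebl both end in -l yet inflect differently (vihtidpezlori, seunsebl), so the final letter is not what conditions the rule; the second-to-last letter is.
"fuphakuft" has second-to-last letter 'f'. The one such stem in the data (bolufg → bebolufg) adds the prefix be-, so the same rule applies.
The other patterns: stems whose second-to-last letter is 'z' add -ori; stems whose second-to-last letter is 'b' insert -un- after the first vowel; stems whose second-to-last letter is 'h' repeat the first consonant+vowel as a prefix.
So fuphakuft → befuphakuft.

befuphakuft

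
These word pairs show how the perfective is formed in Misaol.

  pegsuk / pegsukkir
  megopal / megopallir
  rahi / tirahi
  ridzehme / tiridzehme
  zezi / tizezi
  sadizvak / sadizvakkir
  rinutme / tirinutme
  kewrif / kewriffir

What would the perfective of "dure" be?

tidure

kewrif and zezi both have last vowel 'i' yet inflect differently (kewriffir, tizezi), so the last vowel is not what conditions the rule; whether the stem ends in a vowel or a consonant is.
"dure" ends in a vowel. The stems ending in a vowel (zezi → tizezi, ridzehme → tiridzehme, rinutme → tirinutme) add the prefix ti-.
The other pattern: stems ending in a consonant double the final consonant and add -ir.
So dure → tidure.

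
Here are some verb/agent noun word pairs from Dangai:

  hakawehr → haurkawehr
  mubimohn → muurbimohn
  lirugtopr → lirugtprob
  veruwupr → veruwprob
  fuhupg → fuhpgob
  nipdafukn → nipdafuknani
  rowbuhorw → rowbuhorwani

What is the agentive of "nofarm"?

hakawehr and lirugtopr both end in -r yet inflect differently (haurkawehr, lirugtprob), so the final letter is not what conditions the rule; the second-to-last letter is.
"nofarm" has second-to-last letter 'r'. The one such stem in the data (rowbuhorw → rowbuhorwani) adds -ani, so the same rule applies.
The other patterns: stems whose second-to-last letter is 'h' insert -ur- after the first vowel; stems whose second-to-last letter is 'p' delete the last vowel and add -ob.
So nofarm → nofarmani.

nofarmani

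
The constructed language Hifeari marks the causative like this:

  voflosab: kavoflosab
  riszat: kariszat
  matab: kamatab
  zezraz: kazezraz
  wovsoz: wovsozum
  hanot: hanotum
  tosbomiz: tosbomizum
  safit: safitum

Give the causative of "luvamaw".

kaluvamaw

zezraz and wovsoz both end in -z yet inflect differently (kazezraz, wovsozum), so the final letter is not what conditions the rule; the last vowel is.
"luvamaw" has last vowel 'a'. The stems whose last vowel is 'a' (voflosab → kavoflosab, riszat → kariszat, matab → kamatab) add the prefix ka-.
So luvamaw → kaluvamaw.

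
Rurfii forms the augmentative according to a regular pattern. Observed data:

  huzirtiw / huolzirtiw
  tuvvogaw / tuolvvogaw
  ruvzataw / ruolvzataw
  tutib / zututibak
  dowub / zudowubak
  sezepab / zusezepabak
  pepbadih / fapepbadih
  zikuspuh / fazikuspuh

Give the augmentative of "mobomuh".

famobomuh

"mobomuh" ends in -h. The stems ending in -h (pepbadih → fapepbadih, zikuspuh → fazikuspuh) add the prefix fa-.
The other patterns: stems ending in -w insert -ol- after the first vowel; stems ending in -b add zu- … -ak around the stem.
So mobomuh → famobomuh.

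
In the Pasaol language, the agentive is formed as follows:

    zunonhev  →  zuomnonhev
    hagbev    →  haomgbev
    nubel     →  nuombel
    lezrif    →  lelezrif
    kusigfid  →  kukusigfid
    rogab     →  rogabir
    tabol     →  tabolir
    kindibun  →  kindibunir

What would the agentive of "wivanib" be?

wiwivanib

nubel and tabol both end in -l yet inflect differently (nuombel, tabolir), so the final letter is not what conditions the rule; the last vowel is.
"wivanib" has last vowel 'i'. The stems whose last vowel is 'i' (lezrif → lelezrif, kusigfid → kukusigfid) repeat the first consonant+vowel as a prefix.
The other patterns: stems whose last vowel is 'e' insert -om- after the first vowel; stems whose last vowel is 'a', 'o' or 'u' add -ir.
So wivanib → wiwivanib.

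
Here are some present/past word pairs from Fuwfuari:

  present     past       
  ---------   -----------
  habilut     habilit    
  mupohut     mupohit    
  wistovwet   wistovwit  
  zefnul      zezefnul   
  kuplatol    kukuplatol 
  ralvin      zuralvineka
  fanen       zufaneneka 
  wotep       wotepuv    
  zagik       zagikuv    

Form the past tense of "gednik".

"gednik" ends in -k. The one such stem in the data (zagik → zagikuv) adds -uv, so the same rule applies.
The other patterns: stems ending in -t change the last vowel to 'i'; stems ending in -l repeat the first consonant+vowel as a prefix; stems ending in -n add zu- … -eka around the stem.
So gednik → gednikuv.

gednikuv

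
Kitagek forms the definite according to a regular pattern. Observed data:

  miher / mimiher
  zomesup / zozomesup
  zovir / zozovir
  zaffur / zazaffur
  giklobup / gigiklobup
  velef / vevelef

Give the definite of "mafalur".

mamafalur

Every pair shown (miher → mimiher, zomesup → zozomesup, zovir → zozovir, …) follows the same rule: repeat the first consonant+vowel as a prefix.
So mafalur → mamafalur.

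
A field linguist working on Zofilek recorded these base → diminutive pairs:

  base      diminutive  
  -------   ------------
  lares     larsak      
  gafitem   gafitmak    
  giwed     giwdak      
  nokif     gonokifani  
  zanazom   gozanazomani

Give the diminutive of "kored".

kordak

gafitem and zanazom both end in -m yet inflect differently (gafitmak, gozanazomani), so the final letter is not what conditions the rule; the last vowel is.
"kored" has last vowel 'e'. The stems whose last vowel is 'e' (lares → larsak, gafitem → gafitmak, giwed → giwdak) delete the last vowel and add -ak.
So kored → kordak.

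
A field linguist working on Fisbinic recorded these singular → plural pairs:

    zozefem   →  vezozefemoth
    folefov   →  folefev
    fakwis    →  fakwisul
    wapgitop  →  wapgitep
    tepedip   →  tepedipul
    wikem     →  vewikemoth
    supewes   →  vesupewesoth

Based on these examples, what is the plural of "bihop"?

bihep

supewes and fakwis both end in -s yet inflect differently (vesupewesoth, fakwisul), so the final letter is not what conditions the rule; the last vowel is.
"bihop" has last vowel 'o'. The stems whose last vowel is 'o' (folefov → folefev, wapgitop → wapgitep) change the last vowel to 'e'.
So bihop → bihep.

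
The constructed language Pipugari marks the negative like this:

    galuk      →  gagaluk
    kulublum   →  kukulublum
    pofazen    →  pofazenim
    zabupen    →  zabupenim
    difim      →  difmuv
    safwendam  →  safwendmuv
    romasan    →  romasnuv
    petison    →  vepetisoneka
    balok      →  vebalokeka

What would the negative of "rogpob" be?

kulublum and difim both end in -m yet inflect differently (kukulublum, difmuv), so the final letter is not what conditions the rule; the last vowel is.
"rogpob" has last vowel 'o'. The stems whose last vowel is 'o' (petison → vepetisoneka, balok → vebalokeka) add ve- … -eka around the stem.
The other patterns: stems whose last vowel is 'u' repeat the first consonant+vowel as a prefix; stems whose last vowel is 'e' add -im; stems whose last vowel is 'a' or 'i' delete the last vowel and add -uv.
So rogpob → verogpobeka.

verogpobeka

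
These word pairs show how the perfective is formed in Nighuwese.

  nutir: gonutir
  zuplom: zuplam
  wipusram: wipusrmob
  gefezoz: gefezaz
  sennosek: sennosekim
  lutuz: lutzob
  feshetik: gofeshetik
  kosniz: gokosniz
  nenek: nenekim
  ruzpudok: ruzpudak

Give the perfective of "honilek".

"honilek" has last vowel 'e'. The stems whose last vowel is 'e' (sennosek → sennosekim, nenek → nenekim) add -im.
The other patterns: stems whose last vowel is 'i' add the prefix go-; stems whose last vowel is 'o' change the last vowel to 'a'; stems whose last vowel is 'a' or 'u' delete the last vowel and add -ob.
So honilek → honilekim.

honilekim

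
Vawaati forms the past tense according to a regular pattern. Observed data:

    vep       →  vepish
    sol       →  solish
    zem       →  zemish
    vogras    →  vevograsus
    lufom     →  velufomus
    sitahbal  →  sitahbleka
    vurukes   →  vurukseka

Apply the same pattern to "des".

zem and lufom both end in -m yet inflect differently (zemish, velufomus), so the final letter is not what conditions the rule; the number of vowels is.
"des" has 1 vowel. The stems with 1 vowel (vep → vepish, sol → solish, zem → zemish) add -ish.
The other patterns: stems with 2 vowels add ve- … -us around the stem; stems with 3 vowels delete the last vowel and add -eka.
So des → desish.

desish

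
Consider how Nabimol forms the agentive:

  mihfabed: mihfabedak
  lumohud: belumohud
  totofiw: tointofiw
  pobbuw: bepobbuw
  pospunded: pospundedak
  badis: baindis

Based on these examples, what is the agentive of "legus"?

"legus" has last vowel 'u'. The stems whose last vowel is 'u' (lumohud → belumohud, pobbuw → bepobbuw) add the prefix be-.
So legus → belegus.

belegus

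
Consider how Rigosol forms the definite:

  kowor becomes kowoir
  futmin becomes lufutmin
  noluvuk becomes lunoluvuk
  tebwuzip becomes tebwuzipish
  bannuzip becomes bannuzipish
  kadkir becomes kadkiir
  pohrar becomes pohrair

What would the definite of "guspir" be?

guspiir

bannuzip and kadkir both have last vowel 'i' yet inflect differently (bannuzipish, kadkiir), so the last vowel is not what conditions the rule; the final letter is.
"guspir" ends in -r. The stems ending in -r (pohrar → pohrair, kowor → kowoir, kadkir → kadkiir) drop the final letter and add -ir.
So guspir → guspiir.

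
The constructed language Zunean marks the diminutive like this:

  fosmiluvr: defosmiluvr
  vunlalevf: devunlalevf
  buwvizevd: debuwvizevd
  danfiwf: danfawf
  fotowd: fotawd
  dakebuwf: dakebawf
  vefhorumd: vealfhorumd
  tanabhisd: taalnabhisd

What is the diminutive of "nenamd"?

vunlalevf and danfiwf both end in -f yet inflect differently (devunlalevf, danfawf), so the final letter is not what conditions the rule; the second-to-last letter is.
"nenamd" has second-to-last letter 'm'. The one such stem in the data (vefhorumd → vealfhorumd) inserts -al- after the first vowel (as does tanabhisd), so the same rule applies.
The other patterns: stems whose second-to-last letter is 'v' add the prefix de-; stems whose second-to-last letter is 'w' change the last vowel to 'a'.
So nenamd → nealnamd.

nealnamd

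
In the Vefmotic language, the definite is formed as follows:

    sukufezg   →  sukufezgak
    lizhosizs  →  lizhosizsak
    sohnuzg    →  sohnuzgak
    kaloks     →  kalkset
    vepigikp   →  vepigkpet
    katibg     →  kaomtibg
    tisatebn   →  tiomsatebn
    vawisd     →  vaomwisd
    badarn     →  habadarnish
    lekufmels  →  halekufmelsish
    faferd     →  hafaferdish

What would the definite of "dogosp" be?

doomgosp

lizhosizs and kaloks both end in -s yet inflect differently (lizhosizsak, kalkset), so the final letter is not what conditions the rule; the second-to-last letter is.
"dogosp" has second-to-last letter 's'. The one such stem in the data (vawisd → vaomwisd) inserts -om- after the first vowel (as do katibg, tisatebn), so the same rule applies.
The other patterns: stems whose second-to-last letter is 'z' add -ak; stems whose second-to-last letter is 'k' delete the last vowel and add -et; stems whose second-to-last letter is 'l' or 'r' add ha- … -ish around the stem.
So dogosp → doomgosp.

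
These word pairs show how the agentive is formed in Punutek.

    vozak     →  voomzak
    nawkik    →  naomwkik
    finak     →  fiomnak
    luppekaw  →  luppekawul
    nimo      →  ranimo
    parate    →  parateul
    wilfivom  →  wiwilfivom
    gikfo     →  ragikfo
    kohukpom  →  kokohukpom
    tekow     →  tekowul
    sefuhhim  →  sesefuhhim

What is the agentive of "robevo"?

rarobevo

nimo and kohukpom both have last vowel 'o' yet inflect differently (ranimo, kokohukpom), so the last vowel is not what conditions the rule; the final letter is.
"robevo" ends in -o. The stems ending in -o (nimo → ranimo, gikfo → ragikfo) add the prefix ra-.
The other patterns: stems ending in -m repeat the first consonant+vowel as a prefix; stems ending in -k insert -om- after the first vowel; stems ending in -e or -w add -ul.
So robevo → rarobevo.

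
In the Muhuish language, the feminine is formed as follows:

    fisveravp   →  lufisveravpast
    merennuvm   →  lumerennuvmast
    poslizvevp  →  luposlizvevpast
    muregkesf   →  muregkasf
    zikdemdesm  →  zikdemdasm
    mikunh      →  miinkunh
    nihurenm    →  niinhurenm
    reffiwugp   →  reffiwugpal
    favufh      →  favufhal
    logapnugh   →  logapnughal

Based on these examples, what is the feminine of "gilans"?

merennuvm and zikdemdesm both end in -m yet inflect differently (lumerennuvmast, zikdemdasm), so the final letter is not what conditions the rule; the second-to-last letter is.
"gilans" has second-to-last letter 'n'. The stems whose second-to-last letter is 'n' (mikunh → miinkunh, nihurenm → niinhurenm) insert -in- after the first vowel.
The other patterns: stems whose second-to-last letter is 'v' add lu- … -ast around the stem; stems whose second-to-last letter is 's' change the last vowel to 'a'; stems whose second-to-last letter is 'f' or 'g' add -al.
So gilans → giinlans.

giinlans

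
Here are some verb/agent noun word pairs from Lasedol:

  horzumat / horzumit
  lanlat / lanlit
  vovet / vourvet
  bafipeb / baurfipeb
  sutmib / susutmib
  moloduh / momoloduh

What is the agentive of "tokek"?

"tokek" has last vowel 'e'. The stems whose last vowel is 'e' (vovet → vourvet, bafipeb → baurfipeb) insert -ur- after the first vowel.
So tokek → tourkek.

tourkek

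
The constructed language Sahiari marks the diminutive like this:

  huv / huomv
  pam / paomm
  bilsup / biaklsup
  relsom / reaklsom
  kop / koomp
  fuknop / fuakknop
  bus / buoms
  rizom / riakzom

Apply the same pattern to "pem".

peomm

pam and relsom both end in -m yet inflect differently (paomm, reaklsom), so the final letter is not what conditions the rule; the number of vowels is.
"pem" has 1 vowel. The stems with 1 vowel (bus → buoms, huv → huomv, kop → koomp) insert -om- after the first vowel.
So pem → peomm.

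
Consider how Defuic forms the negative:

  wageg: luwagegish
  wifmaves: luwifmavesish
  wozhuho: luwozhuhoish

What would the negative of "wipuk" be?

Every pair shown (wageg → luwagegish, wifmaves → luwifmavesish, wozhuho → luwozhuhoish) follows the same rule: add lu- … -ish around the stem.
So wipuk → luwipukish.

luwipukish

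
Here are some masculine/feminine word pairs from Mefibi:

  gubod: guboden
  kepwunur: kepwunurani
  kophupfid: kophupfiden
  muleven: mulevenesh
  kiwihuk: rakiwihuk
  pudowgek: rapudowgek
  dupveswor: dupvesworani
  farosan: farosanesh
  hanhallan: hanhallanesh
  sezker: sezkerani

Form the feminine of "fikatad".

fikataden

"fikatad" ends in -d. The stems ending in -d (gubod → guboden, kophupfid → kophupfiden) add -en.
So fikatad → fikataden.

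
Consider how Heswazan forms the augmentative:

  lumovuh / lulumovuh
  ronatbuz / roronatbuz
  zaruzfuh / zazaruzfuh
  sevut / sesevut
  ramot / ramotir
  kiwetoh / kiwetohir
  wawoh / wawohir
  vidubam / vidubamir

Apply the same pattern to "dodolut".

"dodolut" has last vowel 'u'. The stems whose last vowel is 'u' (lumovuh → lulumovuh, ronatbuz → roronatbuz, zaruzfuh → zazaruzfuh) repeat the first consonant+vowel as a prefix.
So dodolut → dododolut.

dododolut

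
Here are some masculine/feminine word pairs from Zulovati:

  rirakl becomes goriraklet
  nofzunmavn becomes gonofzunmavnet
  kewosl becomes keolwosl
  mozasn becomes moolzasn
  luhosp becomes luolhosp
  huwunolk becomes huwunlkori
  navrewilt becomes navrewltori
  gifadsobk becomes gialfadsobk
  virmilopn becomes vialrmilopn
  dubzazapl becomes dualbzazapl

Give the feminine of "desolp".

rirakl and kewosl both end in -l yet inflect differently (goriraklet, keolwosl), so the final letter is not what conditions the rule; the second-to-last letter is.
"desolp" has second-to-last letter 'l'. The stems whose second-to-last letter is 'l' (huwunolk → huwunlkori, navrewilt → navrewltori) delete the last vowel and add -ori.
The other patterns: stems whose second-to-last letter is 'k' or 'v' add go- … -et around the stem; stems whose second-to-last letter is 's' insert -ol- after the first vowel; stems whose second-to-last letter is 'b' or 'p' insert -al- after the first vowel.
So desolp → deslpori.

deslpori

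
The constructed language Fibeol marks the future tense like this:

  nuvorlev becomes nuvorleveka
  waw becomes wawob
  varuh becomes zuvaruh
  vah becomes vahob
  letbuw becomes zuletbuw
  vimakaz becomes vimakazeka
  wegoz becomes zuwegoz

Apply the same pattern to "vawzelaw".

waw and letbuw both end in -w yet inflect differently (wawob, zuletbuw), so the final letter is not what conditions the rule; the number of vowels is.
"vawzelaw" has 3 vowels. The stems with 3 vowels (vimakaz → vimakazeka, nuvorlev → nuvorleveka) add -eka.
The other patterns: stems with 1 vowel add -ob; stems with 2 vowels add the prefix zu-.
So vawzelaw → vawzelaweka.

vawzelaweka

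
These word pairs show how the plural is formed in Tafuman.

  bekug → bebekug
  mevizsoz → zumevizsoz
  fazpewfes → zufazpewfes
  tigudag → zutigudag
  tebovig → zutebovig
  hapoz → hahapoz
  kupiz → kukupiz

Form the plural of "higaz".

hihigaz

bekug and tebovig both end in -g yet inflect differently (bebekug, zutebovig), so the final letter is not what conditions the rule; the number of vowels is.
"higaz" has 2 vowels. The stems with 2 vowels (hapoz → hahapoz, bekug → bebekug, kupiz → kukupiz) repeat the first consonant+vowel as a prefix.
The other pattern: stems with 3 vowels add the prefix zu-.
So higaz → hihigaz.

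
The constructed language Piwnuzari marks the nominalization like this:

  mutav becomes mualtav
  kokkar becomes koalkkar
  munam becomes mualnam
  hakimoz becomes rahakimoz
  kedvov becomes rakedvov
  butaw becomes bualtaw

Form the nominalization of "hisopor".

"hisopor" has last vowel 'o'. The stems whose last vowel is 'o' (kedvov → rakedvov, hakimoz → rahakimoz) add the prefix ra-.
The other pattern: stems whose last vowel is 'a' insert -al- after the first vowel.
So hisopor → rahisopor.

rahisopor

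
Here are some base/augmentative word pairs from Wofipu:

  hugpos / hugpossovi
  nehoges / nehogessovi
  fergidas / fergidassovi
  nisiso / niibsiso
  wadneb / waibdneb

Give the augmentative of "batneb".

baibtneb

hugpos and nisiso both have last vowel 'o' yet inflect differently (hugpossovi, niibsiso), so the last vowel is not what conditions the rule; the final letter is.
"batneb" ends in -b. The one such stem in the data (wadneb → waibdneb) inserts -ib- after the first vowel (as does nisiso), so the same rule applies.
So batneb → baibtneb.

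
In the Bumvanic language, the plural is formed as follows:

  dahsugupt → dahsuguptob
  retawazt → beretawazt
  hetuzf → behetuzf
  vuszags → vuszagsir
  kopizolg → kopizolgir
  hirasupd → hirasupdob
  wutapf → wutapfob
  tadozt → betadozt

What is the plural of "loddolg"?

"loddolg" has second-to-last letter 'l'. The one such stem in the data (kopizolg → kopizolgir) adds -ir, so the same rule applies.
So loddolg → loddolgir.

loddolgir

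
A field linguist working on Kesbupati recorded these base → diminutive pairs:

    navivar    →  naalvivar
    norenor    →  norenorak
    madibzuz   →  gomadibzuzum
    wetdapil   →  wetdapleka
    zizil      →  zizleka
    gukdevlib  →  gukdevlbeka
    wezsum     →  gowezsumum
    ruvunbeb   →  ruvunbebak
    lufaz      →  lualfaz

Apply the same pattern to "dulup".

norenor and navivar both end in -r yet inflect differently (norenorak, naalvivar), so the final letter is not what conditions the rule; the last vowel is.
"dulup" has last vowel 'u'. The stems whose last vowel is 'u' (madibzuz → gomadibzuzum, wezsum → gowezsumum) add go- … -um around the stem.
So dulup → godulupum.

godulupum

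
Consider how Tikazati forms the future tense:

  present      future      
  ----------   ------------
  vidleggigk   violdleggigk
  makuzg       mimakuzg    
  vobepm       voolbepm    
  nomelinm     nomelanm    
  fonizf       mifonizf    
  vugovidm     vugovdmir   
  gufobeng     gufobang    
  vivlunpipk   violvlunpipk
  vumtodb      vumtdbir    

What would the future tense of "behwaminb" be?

gufobeng and makuzg both end in -g yet inflect differently (gufobang, mimakuzg), so the final letter is not what conditions the rule; the second-to-last letter is.
"behwaminb" has second-to-last letter 'n'. The stems whose second-to-last letter is 'n' (nomelinm → nomelanm, gufobeng → gufobang) change the last vowel to 'a'.
The other patterns: stems whose second-to-last letter is 'z' add the prefix mi-; stems whose second-to-last letter is 'd' delete the last vowel and add -ir; stems whose second-to-last letter is 'g' or 'p' insert -ol- after the first vowel.
So behwaminb → behwamanb.

behwamanb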